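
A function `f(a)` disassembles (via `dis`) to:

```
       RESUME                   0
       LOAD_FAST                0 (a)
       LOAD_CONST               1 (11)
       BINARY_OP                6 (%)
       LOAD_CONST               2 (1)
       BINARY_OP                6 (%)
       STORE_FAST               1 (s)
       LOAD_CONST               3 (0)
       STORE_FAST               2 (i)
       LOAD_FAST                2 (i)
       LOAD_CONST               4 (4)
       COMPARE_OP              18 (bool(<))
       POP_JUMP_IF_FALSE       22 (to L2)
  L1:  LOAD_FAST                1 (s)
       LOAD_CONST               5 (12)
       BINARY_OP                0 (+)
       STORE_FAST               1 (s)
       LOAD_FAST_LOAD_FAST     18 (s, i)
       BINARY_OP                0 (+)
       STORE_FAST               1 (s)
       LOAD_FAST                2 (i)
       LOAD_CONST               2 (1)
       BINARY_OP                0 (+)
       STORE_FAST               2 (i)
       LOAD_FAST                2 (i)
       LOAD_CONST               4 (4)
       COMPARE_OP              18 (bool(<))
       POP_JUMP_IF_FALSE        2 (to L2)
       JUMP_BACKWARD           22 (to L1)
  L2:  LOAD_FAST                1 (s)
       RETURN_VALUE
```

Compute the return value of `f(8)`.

54

LOAD_FAST a → push 8
LOAD_CONST → push 11
BINARY_OP % → 8 % 11 = 8
LOAD_CONST → push 1
BINARY_OP % → 8 % 1 = 0
STORE_FAST s → s=0
LOAD_CONST → push 0
STORE_FAST i → i=0
LOAD_FAST i → push 0
LOAD_CONST → push 4
COMPARE_OP bool(<) → 0 vs 4 = True
POP_JUMP_IF_FALSE → pop True; no jump
LOAD_FAST s → push 0
LOAD_CONST → push 12
BINARY_OP + → 0 + 12 = 12
STORE_FAST s → s=12
LOAD_FAST_LOAD_FAST s,i → push 12,0
BINARY_OP + → 12 + 0 = 12
STORE_FAST s → s=12
LOAD_FAST i → push 0
LOAD_CONST → push 1
BINARY_OP + → 0 + 1 = 1
STORE_FAST i → i=1
LOAD_FAST i → push 1
LOAD_CONST → push 4
COMPARE_OP bool(<) → 1 vs 4 = True
POP_JUMP_IF_FALSE → pop True; no jump
LOAD_FAST s → push 12
LOAD_CONST → push 12
BINARY_OP + → 12 + 12 = 24
STORE_FAST s → s=24
LOAD_FAST_LOAD_FAST s,i → push 24,1
BINARY_OP + → 24 + 1 = 25
STORE_FAST s → s=25
LOAD_FAST i → push 1
LOAD_CONST → push 1
BINARY_OP + → 1 + 1 = 2
STORE_FAST i → i=2
LOAD_FAST i → push 2
LOAD_CONST → push 4
COMPARE_OP bool(<) → 2 vs 4 = True
POP_JUMP_IF_FALSE → pop True; no jump
LOAD_FAST s → push 25
LOAD_CONST → push 12
BINARY_OP + → 25 + 12 = 37
STORE_FAST s → s=37
LOAD_FAST_LOAD_FAST s,i → push 37,2
BINARY_OP + → 37 + 2 = 39
STORE_FAST s → s=39
LOAD_FAST i → push 2
LOAD_CONST → push 1
BINARY_OP + → 2 + 1 = 3
STORE_FAST i → i=3
LOAD_FAST i → push 3
LOAD_CONST → push 4
COMPARE_OP bool(<) → 3 vs 4 = True
POP_JUMP_IF_FALSE → pop True; no jump
LOAD_FAST s → push 39
LOAD_CONST → push 12
BINARY_OP + → 39 + 12 = 51
STORE_FAST s → s=51
LOAD_FAST_LOAD_FAST s,i → push 51,3
BINARY_OP + → 51 + 3 = 54
STORE_FAST s → s=54
LOAD_FAST i → push 3
LOAD_CONST → push 1
BINARY_OP + → 3 + 1 = 4
STORE_FAST i → i=4
LOAD_FAST i → push 4
LOAD_CONST → push 4
COMPARE_OP bool(<) → 4 vs 4 = False
POP_JUMP_IF_FALSE → pop False; jump
LOAD_FAST s → push 54
RETURN_VALUE → return 54.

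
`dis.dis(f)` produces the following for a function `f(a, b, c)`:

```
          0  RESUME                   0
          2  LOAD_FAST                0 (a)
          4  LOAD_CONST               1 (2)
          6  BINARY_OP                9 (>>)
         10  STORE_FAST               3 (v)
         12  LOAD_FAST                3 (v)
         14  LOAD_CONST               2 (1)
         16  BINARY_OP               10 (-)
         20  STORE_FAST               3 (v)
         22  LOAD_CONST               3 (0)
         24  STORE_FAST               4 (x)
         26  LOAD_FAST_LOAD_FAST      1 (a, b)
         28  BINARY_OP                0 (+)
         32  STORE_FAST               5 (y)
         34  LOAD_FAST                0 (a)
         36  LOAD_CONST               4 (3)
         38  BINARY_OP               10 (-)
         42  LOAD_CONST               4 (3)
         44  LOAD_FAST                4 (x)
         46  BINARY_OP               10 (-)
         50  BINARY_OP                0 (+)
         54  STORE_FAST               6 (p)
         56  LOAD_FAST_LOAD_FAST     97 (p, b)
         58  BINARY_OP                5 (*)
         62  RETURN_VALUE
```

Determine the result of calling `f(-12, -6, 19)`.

LOAD_FAST a → push -12. Stack: [-12]
LOAD_CONST → push 2. Stack: [-12, 2]
BINARY_OP >> → -12 >> 2 = -3. Stack: [-3]
STORE_FAST v → v=-3. Stack: []
LOAD_FAST v → push -3. Stack: [-3]
LOAD_CONST → push 1. Stack: [-3, 1]
BINARY_OP - → -3 - 1 = -4. Stack: [-4]
STORE_FAST v → v=-4. Stack: []
LOAD_CONST → push 0. Stack: [0]
STORE_FAST x → x=0. Stack: []
LOAD_FAST_LOAD_FAST a,b → push -12,-6. Stack: [-12, -6]
BINARY_OP + → -12 + -6 = -18. Stack: [-18]
STORE_FAST y → y=-18. Stack: []
LOAD_FAST a → push -12. Stack: [-12]
LOAD_CONST → push 3. Stack: [-12, 3]
BINARY_OP - → -12 - 3 = -15. Stack: [-15]
LOAD_CONST → push 3. Stack: [-15, 3]
LOAD_FAST x → push 0. Stack: [-15, 3, 0]
BINARY_OP - → 3 - 0 = 3. Stack: [-15, 3]
BINARY_OP + → -15 + 3 = -12. Stack: [-12]
STORE_FAST p → p=-12. Stack: []
LOAD_FAST_LOAD_FAST p,b → push -12,-6. Stack: [-12, -6]
BINARY_OP * → -12 * -6 = 72. Stack: [72]
RETURN_VALUE → return 72.

72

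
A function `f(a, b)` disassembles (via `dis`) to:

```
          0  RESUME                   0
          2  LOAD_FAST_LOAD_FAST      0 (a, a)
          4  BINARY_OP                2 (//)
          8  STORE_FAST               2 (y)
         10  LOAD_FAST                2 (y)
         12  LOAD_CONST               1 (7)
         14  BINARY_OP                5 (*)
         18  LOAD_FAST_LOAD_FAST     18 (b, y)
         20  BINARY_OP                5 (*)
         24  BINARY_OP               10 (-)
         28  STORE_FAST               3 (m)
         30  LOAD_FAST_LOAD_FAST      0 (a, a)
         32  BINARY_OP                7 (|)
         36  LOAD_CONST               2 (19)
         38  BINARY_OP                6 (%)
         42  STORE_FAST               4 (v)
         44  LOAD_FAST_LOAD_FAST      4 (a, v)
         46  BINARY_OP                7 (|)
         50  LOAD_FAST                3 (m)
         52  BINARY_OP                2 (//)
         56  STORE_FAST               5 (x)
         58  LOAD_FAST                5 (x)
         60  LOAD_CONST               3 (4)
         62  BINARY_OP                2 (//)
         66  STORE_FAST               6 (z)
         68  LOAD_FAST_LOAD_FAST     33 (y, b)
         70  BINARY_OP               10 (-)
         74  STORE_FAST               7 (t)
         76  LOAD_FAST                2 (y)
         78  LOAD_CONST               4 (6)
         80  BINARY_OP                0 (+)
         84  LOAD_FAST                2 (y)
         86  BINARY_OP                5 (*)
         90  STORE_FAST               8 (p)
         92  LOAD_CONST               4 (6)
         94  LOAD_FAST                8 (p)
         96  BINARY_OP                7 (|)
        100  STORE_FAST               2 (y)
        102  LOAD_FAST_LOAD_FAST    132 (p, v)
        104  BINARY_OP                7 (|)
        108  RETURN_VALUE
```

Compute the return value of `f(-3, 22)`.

LOAD_FAST_LOAD_FAST a,a → push -3,-3. Stack: [-3, -3]
BINARY_OP // → -3 // -3 = 1. Stack: [1]
STORE_FAST y → y=1. Stack: []
LOAD_FAST y → push 1. Stack: [1]
LOAD_CONST → push 7. Stack: [1, 7]
BINARY_OP * → 1 * 7 = 7. Stack: [7]
LOAD_FAST_LOAD_FAST b,y → push 22,1. Stack: [7, 22, 1]
BINARY_OP * → 22 * 1 = 22. Stack: [7, 22]
BINARY_OP - → 7 - 22 = -15. Stack: [-15]
STORE_FAST m → m=-15. Stack: []
LOAD_FAST_LOAD_FAST a,a → push -3,-3. Stack: [-3, -3]
BINARY_OP | → -3 | -3 = -3. Stack: [-3]
LOAD_CONST → push 19. Stack: [-3, 19]
BINARY_OP % → -3 % 19 = 16. Stack: [16]
STORE_FAST v → v=16. Stack: []
LOAD_FAST_LOAD_FAST a,v → push -3,16. Stack: [-3, 16]
BINARY_OP | → -3 | 16 = -3. Stack: [-3]
LOAD_FAST m → push -15. Stack: [-3, -15]
BINARY_OP // → -3 // -15 = 0. Stack: [0]
STORE_FAST x → x=0. Stack: []
LOAD_FAST x → push 0. Stack: [0]
LOAD_CONST → push 4. Stack: [0, 4]
BINARY_OP // → 0 // 4 = 0. Stack: [0]
STORE_FAST z → z=0. Stack: []
LOAD_FAST_LOAD_FAST y,b → push 1,22. Stack: [1, 22]
BINARY_OP - → 1 - 22 = -21. Stack: [-21]
STORE_FAST t → t=-21. Stack: []
LOAD_FAST y → push 1. Stack: [1]
LOAD_CONST → push 6. Stack: [1, 6]
BINARY_OP + → 1 + 6 = 7. Stack: [7]
LOAD_FAST y → push 1. Stack: [7, 1]
BINARY_OP * → 7 * 1 = 7. Stack: [7]
STORE_FAST p → p=7. Stack: []
LOAD_CONST → push 6. Stack: [6]
LOAD_FAST p → push 7. Stack: [6, 7]
BINARY_OP | → 6 | 7 = 7. Stack: [7]
STORE_FAST y → y=7. Stack: []
LOAD_FAST_LOAD_FAST p,v → push 7,16. Stack: [7, 16]
BINARY_OP | → 7 | 16 = 23. Stack: [23]
RETURN_VALUE → return 23.

23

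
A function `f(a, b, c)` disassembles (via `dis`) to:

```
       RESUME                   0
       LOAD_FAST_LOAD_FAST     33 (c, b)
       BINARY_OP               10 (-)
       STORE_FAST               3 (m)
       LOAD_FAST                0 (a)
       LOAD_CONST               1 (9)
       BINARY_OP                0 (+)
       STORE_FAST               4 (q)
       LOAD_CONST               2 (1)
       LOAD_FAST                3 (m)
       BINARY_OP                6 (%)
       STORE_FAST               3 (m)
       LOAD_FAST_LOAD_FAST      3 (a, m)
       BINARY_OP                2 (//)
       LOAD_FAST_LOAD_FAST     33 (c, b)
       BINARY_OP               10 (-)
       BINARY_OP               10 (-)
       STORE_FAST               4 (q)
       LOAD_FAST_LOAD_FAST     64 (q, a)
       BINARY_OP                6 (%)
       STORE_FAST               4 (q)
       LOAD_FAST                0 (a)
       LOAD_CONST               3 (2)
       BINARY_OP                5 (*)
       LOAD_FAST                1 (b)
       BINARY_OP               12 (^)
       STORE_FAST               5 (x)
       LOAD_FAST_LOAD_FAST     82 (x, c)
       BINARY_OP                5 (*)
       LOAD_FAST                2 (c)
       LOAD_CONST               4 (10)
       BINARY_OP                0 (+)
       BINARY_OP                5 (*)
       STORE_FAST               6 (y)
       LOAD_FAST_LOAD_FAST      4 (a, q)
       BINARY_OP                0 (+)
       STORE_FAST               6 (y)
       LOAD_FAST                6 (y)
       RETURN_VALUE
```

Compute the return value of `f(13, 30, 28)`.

LOAD_FAST_LOAD_FAST c,b → push 28,30. Stack: [28, 30]
BINARY_OP - → 28 - 30 = -2. Stack: [-2]
STORE_FAST m → m=-2. Stack: []
LOAD_FAST a → push 13. Stack: [13]
LOAD_CONST → push 9. Stack: [13, 9]
BINARY_OP + → 13 + 9 = 22. Stack: [22]
STORE_FAST q → q=22. Stack: []
LOAD_CONST → push 1. Stack: [1]
LOAD_FAST m → push -2. Stack: [1, -2]
BINARY_OP % → 1 % -2 = -1. Stack: [-1]
STORE_FAST m → m=-1. Stack: []
LOAD_FAST_LOAD_FAST a,m → push 13,-1. Stack: [13, -1]
BINARY_OP // → 13 // -1 = -13. Stack: [-13]
LOAD_FAST_LOAD_FAST c,b → push 28,30. Stack: [-13, 28, 30]
BINARY_OP - → 28 - 30 = -2. Stack: [-13, -2]
BINARY_OP - → -13 - -2 = -11. Stack: [-11]
STORE_FAST q → q=-11. Stack: []
LOAD_FAST_LOAD_FAST q,a → push -11,13. Stack: [-11, 13]
BINARY_OP % → -11 % 13 = 2. Stack: [2]
STORE_FAST q → q=2. Stack: []
LOAD_FAST a → push 13. Stack: [13]
LOAD_CONST → push 2. Stack: [13, 2]
BINARY_OP * → 13 * 2 = 26. Stack: [26]
LOAD_FAST b → push 30. Stack: [26, 30]
BINARY_OP ^ → 26 ^ 30 = 4. Stack: [4]
STORE_FAST x → x=4. Stack: []
LOAD_FAST_LOAD_FAST x,c → push 4,28. Stack: [4, 28]
BINARY_OP * → 4 * 28 = 112. Stack: [112]
LOAD_FAST c → push 28. Stack: [112, 28]
LOAD_CONST → push 10. Stack: [112, 28, 10]
BINARY_OP + → 28 + 10 = 38. Stack: [112, 38]
BINARY_OP * → 112 * 38 = 4256. Stack: [4256]
STORE_FAST y → y=4256. Stack: []
LOAD_FAST_LOAD_FAST a,q → push 13,2. Stack: [13, 2]
BINARY_OP + → 13 + 2 = 15. Stack: [15]
STORE_FAST y → y=15. Stack: []
LOAD_FAST y → push 15. Stack: [15]
RETURN_VALUE → return 15.

15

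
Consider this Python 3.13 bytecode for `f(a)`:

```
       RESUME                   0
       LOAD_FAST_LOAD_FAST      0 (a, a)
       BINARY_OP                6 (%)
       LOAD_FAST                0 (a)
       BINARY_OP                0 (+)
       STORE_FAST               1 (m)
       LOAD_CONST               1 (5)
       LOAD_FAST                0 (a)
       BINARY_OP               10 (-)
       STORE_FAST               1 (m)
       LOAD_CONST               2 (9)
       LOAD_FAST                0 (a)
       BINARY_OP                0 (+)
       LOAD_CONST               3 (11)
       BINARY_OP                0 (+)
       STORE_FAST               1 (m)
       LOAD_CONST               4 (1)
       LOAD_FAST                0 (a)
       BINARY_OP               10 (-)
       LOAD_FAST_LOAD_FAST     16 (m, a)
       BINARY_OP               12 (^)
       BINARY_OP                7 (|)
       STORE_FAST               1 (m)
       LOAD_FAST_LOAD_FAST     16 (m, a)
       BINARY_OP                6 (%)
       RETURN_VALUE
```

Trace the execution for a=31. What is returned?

13

LOAD_FAST_LOAD_FAST a,a → push 31,31. Stack: [31, 31]
BINARY_OP % → 31 % 31 = 0. Stack: [0]
LOAD_FAST a → push 31. Stack: [0, 31]
BINARY_OP + → 0 + 31 = 31. Stack: [31]
STORE_FAST m → m=31. Stack: []
LOAD_CONST → push 5. Stack: [5]
LOAD_FAST a → push 31. Stack: [5, 31]
BINARY_OP - → 5 - 31 = -26. Stack: [-26]
STORE_FAST m → m=-26. Stack: []
LOAD_CONST → push 9. Stack: [9]
LOAD_FAST a → push 31. Stack: [9, 31]
BINARY_OP + → 9 + 31 = 40. Stack: [40]
LOAD_CONST → push 11. Stack: [40, 11]
BINARY_OP + → 40 + 11 = 51. Stack: [51]
STORE_FAST m → m=51. Stack: []
LOAD_CONST → push 1. Stack: [1]
LOAD_FAST a → push 31. Stack: [1, 31]
BINARY_OP - → 1 - 31 = -30. Stack: [-30]
LOAD_FAST_LOAD_FAST m,a → push 51,31. Stack: [-30, 51, 31]
BINARY_OP ^ → 51 ^ 31 = 44. Stack: [-30, 44]
BINARY_OP | → -30 | 44 = -18. Stack: [-18]
STORE_FAST m → m=-18. Stack: []
LOAD_FAST_LOAD_FAST m,a → push -18,31. Stack: [-18, 31]
BINARY_OP % → -18 % 31 = 13. Stack: [13]
RETURN_VALUE → return 13.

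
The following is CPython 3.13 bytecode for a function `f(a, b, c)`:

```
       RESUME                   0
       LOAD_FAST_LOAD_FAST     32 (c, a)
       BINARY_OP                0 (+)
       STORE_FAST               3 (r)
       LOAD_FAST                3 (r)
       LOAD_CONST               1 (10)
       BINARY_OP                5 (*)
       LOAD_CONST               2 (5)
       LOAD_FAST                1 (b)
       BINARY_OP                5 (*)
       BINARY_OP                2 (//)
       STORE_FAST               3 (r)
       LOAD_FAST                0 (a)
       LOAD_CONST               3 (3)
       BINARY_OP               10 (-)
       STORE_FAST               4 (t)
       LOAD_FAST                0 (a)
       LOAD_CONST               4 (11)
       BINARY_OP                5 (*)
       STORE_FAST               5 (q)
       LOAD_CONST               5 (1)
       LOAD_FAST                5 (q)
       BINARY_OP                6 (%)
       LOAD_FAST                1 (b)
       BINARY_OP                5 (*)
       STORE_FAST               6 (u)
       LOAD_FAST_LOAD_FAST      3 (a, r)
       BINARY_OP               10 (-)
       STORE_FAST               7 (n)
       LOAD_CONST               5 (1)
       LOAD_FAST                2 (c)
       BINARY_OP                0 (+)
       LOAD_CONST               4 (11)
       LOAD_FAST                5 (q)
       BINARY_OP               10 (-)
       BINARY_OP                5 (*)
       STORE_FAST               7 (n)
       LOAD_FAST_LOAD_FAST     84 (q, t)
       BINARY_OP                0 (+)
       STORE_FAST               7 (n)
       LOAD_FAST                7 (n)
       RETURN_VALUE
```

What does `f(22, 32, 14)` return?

LOAD_FAST_LOAD_FAST c,a → push 14,22. Stack: [14, 22]
BINARY_OP + → 14 + 22 = 36. Stack: [36]
STORE_FAST r → r=36. Stack: []
LOAD_FAST r → push 36. Stack: [36]
LOAD_CONST → push 10. Stack: [36, 10]
BINARY_OP * → 36 * 10 = 360. Stack: [360]
LOAD_CONST → push 5. Stack: [360, 5]
LOAD_FAST b → push 32. Stack: [360, 5, 32]
BINARY_OP * → 5 * 32 = 160. Stack: [360, 160]
BINARY_OP // → 360 // 160 = 2. Stack: [2]
STORE_FAST r → r=2. Stack: []
LOAD_FAST a → push 22. Stack: [22]
LOAD_CONST → push 3. Stack: [22, 3]
BINARY_OP - → 22 - 3 = 19. Stack: [19]
STORE_FAST t → t=19. Stack: []
LOAD_FAST a → push 22. Stack: [22]
LOAD_CONST → push 11. Stack: [22, 11]
BINARY_OP * → 22 * 11 = 242. Stack: [242]
STORE_FAST q → q=242. Stack: []
LOAD_CONST → push 1. Stack: [1]
LOAD_FAST q → push 242. Stack: [1, 242]
BINARY_OP % → 1 % 242 = 1. Stack: [1]
LOAD_FAST b → push 32. Stack: [1, 32]
BINARY_OP * → 1 * 32 = 32. Stack: [32]
STORE_FAST u → u=32. Stack: []
LOAD_FAST_LOAD_FAST a,r → push 22,2. Stack: [22, 2]
BINARY_OP - → 22 - 2 = 20. Stack: [20]
STORE_FAST n → n=20. Stack: []
LOAD_CONST → push 1. Stack: [1]
LOAD_FAST c → push 14. Stack: [1, 14]
BINARY_OP + → 1 + 14 = 15. Stack: [15]
LOAD_CONST → push 11. Stack: [15, 11]
LOAD_FAST q → push 242. Stack: [15, 11, 242]
BINARY_OP - → 11 - 242 = -231. Stack: [15, -231]
BINARY_OP * → 15 * -231 = -3465. Stack: [-3465]
STORE_FAST n → n=-3465. Stack: []
LOAD_FAST_LOAD_FAST q,t → push 242,19. Stack: [242, 19]
BINARY_OP + → 242 + 19 = 261. Stack: [261]
STORE_FAST n → n=261. Stack: []
LOAD_FAST n → push 261. Stack: [261]
RETURN_VALUE → return 261.

261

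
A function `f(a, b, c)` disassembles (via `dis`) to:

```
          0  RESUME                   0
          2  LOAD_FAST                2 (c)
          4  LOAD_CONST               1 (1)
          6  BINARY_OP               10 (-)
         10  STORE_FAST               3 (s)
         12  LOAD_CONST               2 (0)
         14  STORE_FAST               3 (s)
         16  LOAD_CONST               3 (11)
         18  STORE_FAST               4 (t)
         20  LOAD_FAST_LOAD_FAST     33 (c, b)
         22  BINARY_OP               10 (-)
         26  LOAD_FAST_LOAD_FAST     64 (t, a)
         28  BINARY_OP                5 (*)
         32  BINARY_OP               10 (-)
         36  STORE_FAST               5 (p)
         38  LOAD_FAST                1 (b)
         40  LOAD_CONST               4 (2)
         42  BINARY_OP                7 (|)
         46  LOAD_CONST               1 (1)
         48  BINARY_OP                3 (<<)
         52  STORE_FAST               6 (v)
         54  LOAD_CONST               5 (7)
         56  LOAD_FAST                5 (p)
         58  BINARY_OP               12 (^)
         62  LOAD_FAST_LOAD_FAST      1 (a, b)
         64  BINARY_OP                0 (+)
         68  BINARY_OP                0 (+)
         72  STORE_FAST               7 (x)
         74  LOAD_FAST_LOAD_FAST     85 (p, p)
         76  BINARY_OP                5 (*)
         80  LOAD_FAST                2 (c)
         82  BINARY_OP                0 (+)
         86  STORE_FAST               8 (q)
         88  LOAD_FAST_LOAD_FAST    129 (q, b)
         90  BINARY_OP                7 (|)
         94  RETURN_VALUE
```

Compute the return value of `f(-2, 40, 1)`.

LOAD_FAST c → push 1. Stack: [1]
LOAD_CONST → push 1. Stack: [1, 1]
BINARY_OP - → 1 - 1 = 0. Stack: [0]
STORE_FAST s → s=0. Stack: []
LOAD_CONST → push 0. Stack: [0]
STORE_FAST s → s=0. Stack: []
LOAD_CONST → push 11. Stack: [11]
STORE_FAST t → t=11. Stack: []
LOAD_FAST_LOAD_FAST c,b → push 1,40. Stack: [1, 40]
BINARY_OP - → 1 - 40 = -39. Stack: [-39]
LOAD_FAST_LOAD_FAST t,a → push 11,-2. Stack: [-39, 11, -2]
BINARY_OP * → 11 * -2 = -22. Stack: [-39, -22]
BINARY_OP - → -39 - -22 = -17. Stack: [-17]
STORE_FAST p → p=-17. Stack: []
LOAD_FAST b → push 40. Stack: [40]
LOAD_CONST → push 2. Stack: [40, 2]
BINARY_OP | → 40 | 2 = 42. Stack: [42]
LOAD_CONST → push 1. Stack: [42, 1]
BINARY_OP << → 42 << 1 = 84. Stack: [84]
STORE_FAST v → v=84. Stack: []
LOAD_CONST → push 7. Stack: [7]
LOAD_FAST p → push -17. Stack: [7, -17]
BINARY_OP ^ → 7 ^ -17 = -24. Stack: [-24]
LOAD_FAST_LOAD_FAST a,b → push -2,40. Stack: [-24, -2, 40]
BINARY_OP + → -2 + 40 = 38. Stack: [-24, 38]
BINARY_OP + → -24 + 38 = 14. Stack: [14]
STORE_FAST x → x=14. Stack: []
LOAD_FAST_LOAD_FAST p,p → push -17,-17. Stack: [-17, -17]
BINARY_OP * → -17 * -17 = 289. Stack: [289]
LOAD_FAST c → push 1. Stack: [289, 1]
BINARY_OP + → 289 + 1 = 290. Stack: [290]
STORE_FAST q → q=290. Stack: []
LOAD_FAST_LOAD_FAST q,b → push 290,40. Stack: [290, 40]
BINARY_OP | → 290 | 40 = 298. Stack: [298]
RETURN_VALUE → return 298.

298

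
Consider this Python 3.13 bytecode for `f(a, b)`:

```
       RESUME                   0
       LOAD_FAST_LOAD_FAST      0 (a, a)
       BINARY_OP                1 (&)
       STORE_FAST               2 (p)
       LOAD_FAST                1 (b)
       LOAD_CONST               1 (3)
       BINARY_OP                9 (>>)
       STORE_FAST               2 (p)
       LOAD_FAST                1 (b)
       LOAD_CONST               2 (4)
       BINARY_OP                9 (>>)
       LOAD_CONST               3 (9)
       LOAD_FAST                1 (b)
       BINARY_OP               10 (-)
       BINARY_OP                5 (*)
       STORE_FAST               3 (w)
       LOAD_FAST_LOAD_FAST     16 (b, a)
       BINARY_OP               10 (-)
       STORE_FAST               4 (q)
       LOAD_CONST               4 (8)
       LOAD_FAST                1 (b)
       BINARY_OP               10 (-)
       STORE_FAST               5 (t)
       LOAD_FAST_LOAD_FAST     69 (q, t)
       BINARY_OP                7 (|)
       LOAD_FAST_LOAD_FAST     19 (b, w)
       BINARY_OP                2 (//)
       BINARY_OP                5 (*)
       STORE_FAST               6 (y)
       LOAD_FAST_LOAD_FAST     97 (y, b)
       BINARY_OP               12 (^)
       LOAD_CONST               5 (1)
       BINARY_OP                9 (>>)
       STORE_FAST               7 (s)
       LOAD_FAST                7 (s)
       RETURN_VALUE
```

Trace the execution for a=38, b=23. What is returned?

4

LOAD_FAST_LOAD_FAST a,a → push 38,38. Stack: [38, 38]
BINARY_OP & → 38 & 38 = 38. Stack: [38]
STORE_FAST p → p=38. Stack: []
LOAD_FAST b → push 23. Stack: [23]
LOAD_CONST → push 3. Stack: [23, 3]
BINARY_OP >> → 23 >> 3 = 2. Stack: [2]
STORE_FAST p → p=2. Stack: []
LOAD_FAST b → push 23. Stack: [23]
LOAD_CONST → push 4. Stack: [23, 4]
BINARY_OP >> → 23 >> 4 = 1. Stack: [1]
LOAD_CONST → push 9. Stack: [1, 9]
LOAD_FAST b → push 23. Stack: [1, 9, 23]
BINARY_OP - → 9 - 23 = -14. Stack: [1, -14]
BINARY_OP * → 1 * -14 = -14. Stack: [-14]
STORE_FAST w → w=-14. Stack: []
LOAD_FAST_LOAD_FAST b,a → push 23,38. Stack: [23, 38]
BINARY_OP - → 23 - 38 = -15. Stack: [-15]
STORE_FAST q → q=-15. Stack: []
LOAD_CONST → push 8. Stack: [8]
LOAD_FAST b → push 23. Stack: [8, 23]
BINARY_OP - → 8 - 23 = -15. Stack: [-15]
STORE_FAST t → t=-15. Stack: []
LOAD_FAST_LOAD_FAST q,t → push -15,-15. Stack: [-15, -15]
BINARY_OP | → -15 | -15 = -15. Stack: [-15]
LOAD_FAST_LOAD_FAST b,w → push 23,-14. Stack: [-15, 23, -14]
BINARY_OP // → 23 // -14 = -2. Stack: [-15, -2]
BINARY_OP * → -15 * -2 = 30. Stack: [30]
STORE_FAST y → y=30. Stack: []
LOAD_FAST_LOAD_FAST y,b → push 30,23. Stack: [30, 23]
BINARY_OP ^ → 30 ^ 23 = 9. Stack: [9]
LOAD_CONST → push 1. Stack: [9, 1]
BINARY_OP >> → 9 >> 1 = 4. Stack: [4]
STORE_FAST s → s=4. Stack: []
LOAD_FAST s → push 4. Stack: [4]
RETURN_VALUE → return 4.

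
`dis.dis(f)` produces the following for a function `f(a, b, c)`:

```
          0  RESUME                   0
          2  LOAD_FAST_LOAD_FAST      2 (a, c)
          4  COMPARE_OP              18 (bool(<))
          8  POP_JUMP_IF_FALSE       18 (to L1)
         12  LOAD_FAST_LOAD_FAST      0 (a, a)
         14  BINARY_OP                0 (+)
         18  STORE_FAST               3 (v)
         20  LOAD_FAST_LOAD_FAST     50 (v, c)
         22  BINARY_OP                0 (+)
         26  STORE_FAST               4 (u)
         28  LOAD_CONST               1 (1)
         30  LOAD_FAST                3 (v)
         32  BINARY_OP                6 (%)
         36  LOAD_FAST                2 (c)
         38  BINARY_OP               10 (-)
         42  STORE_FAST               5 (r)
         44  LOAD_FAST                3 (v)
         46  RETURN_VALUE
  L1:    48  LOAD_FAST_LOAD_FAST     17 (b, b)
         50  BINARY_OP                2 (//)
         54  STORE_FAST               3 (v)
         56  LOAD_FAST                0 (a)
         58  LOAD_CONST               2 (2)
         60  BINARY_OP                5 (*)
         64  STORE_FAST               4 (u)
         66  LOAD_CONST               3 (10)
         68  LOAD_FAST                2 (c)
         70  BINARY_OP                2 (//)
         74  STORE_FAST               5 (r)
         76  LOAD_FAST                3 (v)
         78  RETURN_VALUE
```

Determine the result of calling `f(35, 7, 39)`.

70

LOAD_FAST_LOAD_FAST a,c → push 35,39. Stack: [35, 39]
COMPARE_OP bool(<) → 35 vs 39 = True. Stack: [True]
POP_JUMP_IF_FALSE → pop True; no jump. Stack: []
LOAD_FAST_LOAD_FAST a,a → push 35,35. Stack: [35, 35]
BINARY_OP + → 35 + 35 = 70. Stack: [70]
STORE_FAST v → v=70. Stack: []
LOAD_FAST_LOAD_FAST v,c → push 70,39. Stack: [70, 39]
BINARY_OP + → 70 + 39 = 109. Stack: [109]
STORE_FAST u → u=109. Stack: []
LOAD_CONST → push 1. Stack: [1]
LOAD_FAST v → push 70. Stack: [1, 70]
BINARY_OP % → 1 % 70 = 1. Stack: [1]
LOAD_FAST c → push 39. Stack: [1, 39]
BINARY_OP - → 1 - 39 = -38. Stack: [-38]
STORE_FAST r → r=-38. Stack: []
LOAD_FAST v → push 70. Stack: [70]
RETURN_VALUE → return 70.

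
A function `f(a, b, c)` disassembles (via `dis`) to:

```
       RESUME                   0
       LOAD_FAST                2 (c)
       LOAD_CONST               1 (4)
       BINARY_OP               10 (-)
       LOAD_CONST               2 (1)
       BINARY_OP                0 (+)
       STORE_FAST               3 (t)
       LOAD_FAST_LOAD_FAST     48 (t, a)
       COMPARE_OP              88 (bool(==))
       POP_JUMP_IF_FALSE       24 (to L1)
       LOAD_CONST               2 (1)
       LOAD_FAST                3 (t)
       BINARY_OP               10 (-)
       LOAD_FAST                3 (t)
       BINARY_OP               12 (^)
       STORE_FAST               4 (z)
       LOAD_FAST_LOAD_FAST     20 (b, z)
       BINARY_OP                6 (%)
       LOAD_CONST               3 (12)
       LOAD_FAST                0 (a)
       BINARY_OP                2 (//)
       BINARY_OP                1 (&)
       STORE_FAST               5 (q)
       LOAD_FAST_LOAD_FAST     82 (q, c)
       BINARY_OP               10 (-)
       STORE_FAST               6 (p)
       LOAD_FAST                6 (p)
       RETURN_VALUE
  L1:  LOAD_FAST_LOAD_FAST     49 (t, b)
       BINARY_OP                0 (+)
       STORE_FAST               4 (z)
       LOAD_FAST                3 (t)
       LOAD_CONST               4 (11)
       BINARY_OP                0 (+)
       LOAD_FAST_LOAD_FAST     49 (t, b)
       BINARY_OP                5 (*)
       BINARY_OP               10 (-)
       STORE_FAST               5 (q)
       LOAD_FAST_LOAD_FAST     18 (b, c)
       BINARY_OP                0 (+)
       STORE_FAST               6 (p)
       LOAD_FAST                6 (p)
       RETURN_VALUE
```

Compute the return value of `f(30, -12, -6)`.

LOAD_FAST c → push -6. Stack: [-6]
LOAD_CONST → push 4. Stack: [-6, 4]
BINARY_OP - → -6 - 4 = -10. Stack: [-10]
LOAD_CONST → push 1. Stack: [-10, 1]
BINARY_OP + → -10 + 1 = -9. Stack: [-9]
STORE_FAST t → t=-9. Stack: []
LOAD_FAST_LOAD_FAST t,a → push -9,30. Stack: [-9, 30]
COMPARE_OP bool(==) → -9 vs 30 = False. Stack: [False]
POP_JUMP_IF_FALSE → pop False; jump. Stack: []
LOAD_FAST_LOAD_FAST t,b → push -9,-12. Stack: [-9, -12]
BINARY_OP + → -9 + -12 = -21. Stack: [-21]
STORE_FAST z → z=-21. Stack: []
LOAD_FAST t → push -9. Stack: [-9]
LOAD_CONST → push 11. Stack: [-9, 11]
BINARY_OP + → -9 + 11 = 2. Stack: [2]
LOAD_FAST_LOAD_FAST t,b → push -9,-12. Stack: [2, -9, -12]
BINARY_OP * → -9 * -12 = 108. Stack: [2, 108]
BINARY_OP - → 2 - 108 = -106. Stack: [-106]
STORE_FAST q → q=-106. Stack: []
LOAD_FAST_LOAD_FAST b,c → push -12,-6. Stack: [-12, -6]
BINARY_OP + → -12 + -6 = -18. Stack: [-18]
STORE_FAST p → p=-18. Stack: []
LOAD_FAST p → push -18. Stack: [-18]
RETURN_VALUE → return -18.

-18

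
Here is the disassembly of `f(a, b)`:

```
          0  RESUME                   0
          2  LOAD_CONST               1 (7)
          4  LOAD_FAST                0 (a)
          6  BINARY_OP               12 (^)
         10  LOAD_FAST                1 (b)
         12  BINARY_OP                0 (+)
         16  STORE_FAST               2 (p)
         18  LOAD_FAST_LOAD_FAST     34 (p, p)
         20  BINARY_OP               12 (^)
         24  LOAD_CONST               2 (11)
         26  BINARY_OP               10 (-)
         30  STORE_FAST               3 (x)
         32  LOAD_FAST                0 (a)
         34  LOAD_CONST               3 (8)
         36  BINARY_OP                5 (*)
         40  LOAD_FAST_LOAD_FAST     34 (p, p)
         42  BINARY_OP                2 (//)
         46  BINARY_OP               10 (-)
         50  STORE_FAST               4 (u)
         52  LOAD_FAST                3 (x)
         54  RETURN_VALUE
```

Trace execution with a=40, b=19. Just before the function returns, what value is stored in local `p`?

66

LOAD_CONST → push 7. Stack: [7]
LOAD_FAST a → push 40. Stack: [7, 40]
BINARY_OP ^ → 7 ^ 40 = 47. Stack: [47]
LOAD_FAST b → push 19. Stack: [47, 19]
BINARY_OP + → 47 + 19 = 66. Stack: [66]
STORE_FAST p → p=66. Stack: []
LOAD_FAST_LOAD_FAST p,p → push 66,66. Stack: [66, 66]
BINARY_OP ^ → 66 ^ 66 = 0. Stack: [0]
LOAD_CONST → push 11. Stack: [0, 11]
BINARY_OP - → 0 - 11 = -11. Stack: [-11]
STORE_FAST x → x=-11. Stack: []
LOAD_FAST a → push 40. Stack: [40]
LOAD_CONST → push 8. Stack: [40, 8]
BINARY_OP * → 40 * 8 = 320. Stack: [320]
LOAD_FAST_LOAD_FAST p,p → push 66,66. Stack: [320, 66, 66]
BINARY_OP // → 66 // 66 = 1. Stack: [320, 1]
BINARY_OP - → 320 - 1 = 319. Stack: [319]
STORE_FAST u → u=319. Stack: []
LOAD_FAST x → push -11. Stack: [-11]
RETURN_VALUE → return -11.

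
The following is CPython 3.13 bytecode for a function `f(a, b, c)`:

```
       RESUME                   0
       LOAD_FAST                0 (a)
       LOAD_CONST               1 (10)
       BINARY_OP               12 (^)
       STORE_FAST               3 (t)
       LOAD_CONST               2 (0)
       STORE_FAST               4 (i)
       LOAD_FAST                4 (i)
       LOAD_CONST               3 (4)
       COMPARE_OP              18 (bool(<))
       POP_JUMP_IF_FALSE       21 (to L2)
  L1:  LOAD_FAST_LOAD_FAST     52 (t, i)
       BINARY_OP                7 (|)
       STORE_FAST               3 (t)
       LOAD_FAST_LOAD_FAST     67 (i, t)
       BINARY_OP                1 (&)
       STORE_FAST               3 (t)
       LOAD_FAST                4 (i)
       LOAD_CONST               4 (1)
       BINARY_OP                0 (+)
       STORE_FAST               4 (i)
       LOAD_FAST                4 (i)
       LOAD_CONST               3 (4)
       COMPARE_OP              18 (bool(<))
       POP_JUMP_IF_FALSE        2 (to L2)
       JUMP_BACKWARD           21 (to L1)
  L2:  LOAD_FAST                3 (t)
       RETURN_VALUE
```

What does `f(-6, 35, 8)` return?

3

LOAD_FAST a → push -6
LOAD_CONST → push 10
BINARY_OP ^ → -6 ^ 10 = -16
STORE_FAST t → t=-16
LOAD_CONST → push 0
STORE_FAST i → i=0
LOAD_FAST i → push 0
LOAD_CONST → push 4
COMPARE_OP bool(<) → 0 vs 4 = True
POP_JUMP_IF_FALSE → pop True; no jump
LOAD_FAST_LOAD_FAST t,i → push -16,0
BINARY_OP | → -16 | 0 = -16
STORE_FAST t → t=-16
LOAD_FAST_LOAD_FAST i,t → push 0,-16
BINARY_OP & → 0 & -16 = 0
STORE_FAST t → t=0
LOAD_FAST i → push 0
LOAD_CONST → push 1
BINARY_OP + → 0 + 1 = 1
STORE_FAST i → i=1
LOAD_FAST i → push 1
LOAD_CONST → push 4
COMPARE_OP bool(<) → 1 vs 4 = True
POP_JUMP_IF_FALSE → pop True; no jump
LOAD_FAST_LOAD_FAST t,i → push 0,1
BINARY_OP | → 0 | 1 = 1
STORE_FAST t → t=1
LOAD_FAST_LOAD_FAST i,t → push 1,1
BINARY_OP & → 1 & 1 = 1
STORE_FAST t → t=1
LOAD_FAST i → push 1
LOAD_CONST → push 1
BINARY_OP + → 1 + 1 = 2
STORE_FAST i → i=2
LOAD_FAST i → push 2
LOAD_CONST → push 4
COMPARE_OP bool(<) → 2 vs 4 = True
POP_JUMP_IF_FALSE → pop True; no jump
LOAD_FAST_LOAD_FAST t,i → push 1,2
BINARY_OP | → 1 | 2 = 3
STORE_FAST t → t=3
LOAD_FAST_LOAD_FAST i,t → push 2,3
BINARY_OP & → 2 & 3 = 2
STORE_FAST t → t=2
LOAD_FAST i → push 2
LOAD_CONST → push 1
BINARY_OP + → 2 + 1 = 3
STORE_FAST i → i=3
LOAD_FAST i → push 3
LOAD_CONST → push 4
COMPARE_OP bool(<) → 3 vs 4 = True
POP_JUMP_IF_FALSE → pop True; no jump
LOAD_FAST_LOAD_FAST t,i → push 2,3
BINARY_OP | → 2 | 3 = 3
STORE_FAST t → t=3
LOAD_FAST_LOAD_FAST i,t → push 3,3
BINARY_OP & → 3 & 3 = 3
STORE_FAST t → t=3
LOAD_FAST i → push 3
LOAD_CONST → push 1
BINARY_OP + → 3 + 1 = 4
STORE_FAST i → i=4
LOAD_FAST i → push 4
LOAD_CONST → push 4
COMPARE_OP bool(<) → 4 vs 4 = False
POP_JUMP_IF_FALSE → pop False; jump
LOAD_FAST t → push 3
RETURN_VALUE → return 3.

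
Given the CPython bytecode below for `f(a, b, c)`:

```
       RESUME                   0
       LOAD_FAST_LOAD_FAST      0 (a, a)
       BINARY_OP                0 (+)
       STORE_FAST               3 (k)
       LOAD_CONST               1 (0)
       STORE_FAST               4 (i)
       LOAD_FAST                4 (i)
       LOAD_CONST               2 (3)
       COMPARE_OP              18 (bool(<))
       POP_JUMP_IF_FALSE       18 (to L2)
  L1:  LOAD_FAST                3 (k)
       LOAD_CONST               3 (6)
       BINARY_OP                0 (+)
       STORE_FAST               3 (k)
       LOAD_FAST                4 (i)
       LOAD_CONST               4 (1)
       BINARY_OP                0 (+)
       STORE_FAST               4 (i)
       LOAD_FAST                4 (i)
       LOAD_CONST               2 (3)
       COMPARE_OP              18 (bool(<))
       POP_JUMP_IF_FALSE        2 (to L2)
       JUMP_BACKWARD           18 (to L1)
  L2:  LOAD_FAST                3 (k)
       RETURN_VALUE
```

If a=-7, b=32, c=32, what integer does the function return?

4

LOAD_FAST_LOAD_FAST a,a → push -7,-7. Stack: [-7, -7]
BINARY_OP + → -7 + -7 = -14. Stack: [-14]
STORE_FAST k → k=-14. Stack: []
LOAD_CONST → push 0. Stack: [0]
STORE_FAST i → i=0. Stack: []
LOAD_FAST i → push 0. Stack: [0]
LOAD_CONST → push 3. Stack: [0, 3]
COMPARE_OP bool(<) → 0 vs 3 = True. Stack: [True]
POP_JUMP_IF_FALSE → pop True; no jump. Stack: []
LOAD_FAST k → push -14. Stack: [-14]
LOAD_CONST → push 6. Stack: [-14, 6]
BINARY_OP + → -14 + 6 = -8. Stack: [-8]
STORE_FAST k → k=-8. Stack: []
LOAD_FAST i → push 0. Stack: [0]
LOAD_CONST → push 1. Stack: [0, 1]
BINARY_OP + → 0 + 1 = 1. Stack: [1]
STORE_FAST i → i=1. Stack: []
LOAD_FAST i → push 1. Stack: [1]
LOAD_CONST → push 3. Stack: [1, 3]
COMPARE_OP bool(<) → 1 vs 3 = True. Stack: [True]
POP_JUMP_IF_FALSE → pop True; no jump. Stack: []
LOAD_FAST k → push -8. Stack: [-8]
LOAD_CONST → push 6. Stack: [-8, 6]
BINARY_OP + → -8 + 6 = -2. Stack: [-2]
STORE_FAST k → k=-2. Stack: []
LOAD_FAST i → push 1. Stack: [1]
LOAD_CONST → push 1. Stack: [1, 1]
BINARY_OP + → 1 + 1 = 2. Stack: [2]
STORE_FAST i → i=2. Stack: []
LOAD_FAST i → push 2. Stack: [2]
LOAD_CONST → push 3. Stack: [2, 3]
COMPARE_OP bool(<) → 2 vs 3 = True. Stack: [True]
POP_JUMP_IF_FALSE → pop True; no jump. Stack: []
LOAD_FAST k → push -2. Stack: [-2]
LOAD_CONST → push 6. Stack: [-2, 6]
BINARY_OP + → -2 + 6 = 4. Stack: [4]
STORE_FAST k → k=4. Stack: []
LOAD_FAST i → push 2. Stack: [2]
LOAD_CONST → push 1. Stack: [2, 1]
BINARY_OP + → 2 + 1 = 3. Stack: [3]
STORE_FAST i → i=3. Stack: []
LOAD_FAST i → push 3. Stack: [3]
LOAD_CONST → push 3. Stack: [3, 3]
COMPARE_OP bool(<) → 3 vs 3 = False. Stack: [False]
POP_JUMP_IF_FALSE → pop False; jump. Stack: []
LOAD_FAST k → push 4. Stack: [4]
RETURN_VALUE → return 4.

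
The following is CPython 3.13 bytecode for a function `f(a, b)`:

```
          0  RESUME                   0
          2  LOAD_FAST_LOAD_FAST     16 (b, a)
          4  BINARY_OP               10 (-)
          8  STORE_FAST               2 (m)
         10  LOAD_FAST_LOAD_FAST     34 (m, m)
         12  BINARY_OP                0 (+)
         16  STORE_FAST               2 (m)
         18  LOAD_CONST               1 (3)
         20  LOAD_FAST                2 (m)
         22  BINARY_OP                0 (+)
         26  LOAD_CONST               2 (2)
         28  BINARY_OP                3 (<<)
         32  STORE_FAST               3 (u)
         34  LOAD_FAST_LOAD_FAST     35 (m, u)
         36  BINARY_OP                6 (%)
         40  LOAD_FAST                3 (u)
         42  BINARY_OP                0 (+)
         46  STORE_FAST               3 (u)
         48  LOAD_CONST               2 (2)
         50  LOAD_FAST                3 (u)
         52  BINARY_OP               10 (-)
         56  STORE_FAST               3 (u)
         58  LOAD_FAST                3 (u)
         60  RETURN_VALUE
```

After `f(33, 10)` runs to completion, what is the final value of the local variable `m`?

LOAD_FAST_LOAD_FAST b,a → push 10,33. Stack: [10, 33]
BINARY_OP - → 10 - 33 = -23. Stack: [-23]
STORE_FAST m → m=-23. Stack: []
LOAD_FAST_LOAD_FAST m,m → push -23,-23. Stack: [-23, -23]
BINARY_OP + → -23 + -23 = -46. Stack: [-46]
STORE_FAST m → m=-46. Stack: []
LOAD_CONST → push 3. Stack: [3]
LOAD_FAST m → push -46. Stack: [3, -46]
BINARY_OP + → 3 + -46 = -43. Stack: [-43]
LOAD_CONST → push 2. Stack: [-43, 2]
BINARY_OP << → -43 << 2 = -172. Stack: [-172]
STORE_FAST u → u=-172. Stack: []
LOAD_FAST_LOAD_FAST m,u → push -46,-172. Stack: [-46, -172]
BINARY_OP % → -46 % -172 = -46. Stack: [-46]
LOAD_FAST u → push -172. Stack: [-46, -172]
BINARY_OP + → -46 + -172 = -218. Stack: [-218]
STORE_FAST u → u=-218. Stack: []
LOAD_CONST → push 2. Stack: [2]
LOAD_FAST u → push -218. Stack: [2, -218]
BINARY_OP - → 2 - -218 = 220. Stack: [220]
STORE_FAST u → u=220. Stack: []
LOAD_FAST u → push 220. Stack: [220]
RETURN_VALUE → return 220.

-46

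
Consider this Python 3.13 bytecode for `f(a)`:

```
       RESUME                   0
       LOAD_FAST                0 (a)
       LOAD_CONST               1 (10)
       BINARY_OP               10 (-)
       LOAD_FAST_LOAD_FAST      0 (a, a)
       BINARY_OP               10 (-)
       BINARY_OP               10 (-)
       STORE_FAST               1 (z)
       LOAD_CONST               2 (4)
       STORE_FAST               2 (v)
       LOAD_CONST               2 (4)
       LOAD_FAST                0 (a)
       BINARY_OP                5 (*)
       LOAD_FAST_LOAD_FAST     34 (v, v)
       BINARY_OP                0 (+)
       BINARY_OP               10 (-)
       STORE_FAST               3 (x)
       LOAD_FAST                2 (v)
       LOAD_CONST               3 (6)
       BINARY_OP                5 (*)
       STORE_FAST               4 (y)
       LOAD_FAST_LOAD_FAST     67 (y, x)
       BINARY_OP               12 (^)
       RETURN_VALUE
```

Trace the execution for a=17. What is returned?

36

LOAD_FAST a → push 17. Stack: [17]
LOAD_CONST → push 10. Stack: [17, 10]
BINARY_OP - → 17 - 10 = 7. Stack: [7]
LOAD_FAST_LOAD_FAST a,a → push 17,17. Stack: [7, 17, 17]
BINARY_OP - → 17 - 17 = 0. Stack: [7, 0]
BINARY_OP - → 7 - 0 = 7. Stack: [7]
STORE_FAST z → z=7. Stack: []
LOAD_CONST → push 4. Stack: [4]
STORE_FAST v → v=4. Stack: []
LOAD_CONST → push 4. Stack: [4]
LOAD_FAST a → push 17. Stack: [4, 17]
BINARY_OP * → 4 * 17 = 68. Stack: [68]
LOAD_FAST_LOAD_FAST v,v → push 4,4. Stack: [68, 4, 4]
BINARY_OP + → 4 + 4 = 8. Stack: [68, 8]
BINARY_OP - → 68 - 8 = 60. Stack: [60]
STORE_FAST x → x=60. Stack: []
LOAD_FAST v → push 4. Stack: [4]
LOAD_CONST → push 6. Stack: [4, 6]
BINARY_OP * → 4 * 6 = 24. Stack: [24]
STORE_FAST y → y=24. Stack: []
LOAD_FAST_LOAD_FAST y,x → push 24,60. Stack: [24, 60]
BINARY_OP ^ → 24 ^ 60 = 36. Stack: [36]
RETURN_VALUE → return 36.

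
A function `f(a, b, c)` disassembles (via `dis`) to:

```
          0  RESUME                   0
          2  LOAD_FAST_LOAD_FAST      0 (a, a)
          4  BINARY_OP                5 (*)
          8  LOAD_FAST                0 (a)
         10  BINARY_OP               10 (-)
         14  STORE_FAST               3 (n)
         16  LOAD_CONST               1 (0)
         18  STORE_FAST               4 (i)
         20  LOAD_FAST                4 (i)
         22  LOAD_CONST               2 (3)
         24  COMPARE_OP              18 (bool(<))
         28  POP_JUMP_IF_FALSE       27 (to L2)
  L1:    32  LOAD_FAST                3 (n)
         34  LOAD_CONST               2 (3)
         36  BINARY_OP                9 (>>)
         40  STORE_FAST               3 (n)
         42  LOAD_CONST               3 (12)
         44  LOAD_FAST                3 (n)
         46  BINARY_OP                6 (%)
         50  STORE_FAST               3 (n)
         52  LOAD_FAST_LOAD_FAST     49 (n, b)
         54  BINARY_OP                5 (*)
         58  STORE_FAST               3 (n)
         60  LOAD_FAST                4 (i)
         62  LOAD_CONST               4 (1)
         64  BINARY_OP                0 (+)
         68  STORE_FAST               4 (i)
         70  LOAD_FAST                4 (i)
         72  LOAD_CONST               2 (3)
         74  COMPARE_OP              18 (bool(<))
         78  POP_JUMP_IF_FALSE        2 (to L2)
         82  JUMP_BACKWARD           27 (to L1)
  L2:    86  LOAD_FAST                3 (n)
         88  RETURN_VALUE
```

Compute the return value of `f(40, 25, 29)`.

LOAD_FAST_LOAD_FAST a,a → push 40,40
BINARY_OP * → 40 * 40 = 1600
LOAD_FAST a → push 40
BINARY_OP - → 1600 - 40 = 1560
STORE_FAST n → n=1560
LOAD_CONST → push 0
STORE_FAST i → i=0
LOAD_FAST i → push 0
LOAD_CONST → push 3
COMPARE_OP bool(<) → 0 vs 3 = True
POP_JUMP_IF_FALSE → pop True; no jump
LOAD_FAST n → push 1560
LOAD_CONST → push 3
BINARY_OP >> → 1560 >> 3 = 195
STORE_FAST n → n=195
LOAD_CONST → push 12
LOAD_FAST n → push 195
BINARY_OP % → 12 % 195 = 12
STORE_FAST n → n=12
LOAD_FAST_LOAD_FAST n,b → push 12,25
BINARY_OP * → 12 * 25 = 300
STORE_FAST n → n=300
LOAD_FAST i → push 0
LOAD_CONST → push 1
BINARY_OP + → 0 + 1 = 1
STORE_FAST i → i=1
LOAD_FAST i → push 1
LOAD_CONST → push 3
COMPARE_OP bool(<) → 1 vs 3 = True
POP_JUMP_IF_FALSE → pop True; no jump
LOAD_FAST n → push 300
LOAD_CONST → push 3
BINARY_OP >> → 300 >> 3 = 37
STORE_FAST n → n=37
LOAD_CONST → push 12
LOAD_FAST n → push 37
BINARY_OP % → 12 % 37 = 12
STORE_FAST n → n=12
LOAD_FAST_LOAD_FAST n,b → push 12,25
BINARY_OP * → 12 * 25 = 300
STORE_FAST n → n=300
LOAD_FAST i → push 1
LOAD_CONST → push 1
BINARY_OP + → 1 + 1 = 2
STORE_FAST i → i=2
LOAD_FAST i → push 2
LOAD_CONST → push 3
COMPARE_OP bool(<) → 2 vs 3 = True
POP_JUMP_IF_FALSE → pop True; no jump
LOAD_FAST n → push 300
LOAD_CONST → push 3
BINARY_OP >> → 300 >> 3 = 37
STORE_FAST n → n=37
LOAD_CONST → push 12
LOAD_FAST n → push 37
BINARY_OP % → 12 % 37 = 12
STORE_FAST n → n=12
LOAD_FAST_LOAD_FAST n,b → push 12,25
BINARY_OP * → 12 * 25 = 300
STORE_FAST n → n=300
LOAD_FAST i → push 2
LOAD_CONST → push 1
BINARY_OP + → 2 + 1 = 3
STORE_FAST i → i=3
LOAD_FAST i → push 3
LOAD_CONST → push 3
COMPARE_OP bool(<) → 3 vs 3 = False
POP_JUMP_IF_FALSE → pop False; jump
LOAD_FAST n → push 300
RETURN_VALUE → return 300.

300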